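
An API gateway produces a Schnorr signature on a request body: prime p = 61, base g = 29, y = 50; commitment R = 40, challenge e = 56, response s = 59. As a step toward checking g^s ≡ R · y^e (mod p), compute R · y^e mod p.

40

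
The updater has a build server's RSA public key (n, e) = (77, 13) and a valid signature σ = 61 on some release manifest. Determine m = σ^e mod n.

40

σ^2 ≡ 61^2 = 3721 ≡ 25
σ^4 ≡ 25^2 = 625 ≡ 9
σ^8 ≡ 9^2 = 81 ≡ 4
13 = 8 + 4 + 1, so σ^13 ≡ 4·9·61 ≡ 40 (mod 77)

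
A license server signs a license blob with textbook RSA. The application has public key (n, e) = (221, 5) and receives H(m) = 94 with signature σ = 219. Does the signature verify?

does not verify

Squares mod 221: σ^1≡219, σ^2≡4, σ^4≡16
5 = 4 + 1, so σ^5 ≡ 16·219 ≡ 189 (mod 221)
189 ≠ 94, so verification fails.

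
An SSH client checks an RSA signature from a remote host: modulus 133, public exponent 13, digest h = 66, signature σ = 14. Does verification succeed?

Squares mod 133: σ^1≡14, σ^2≡63, σ^4≡112, σ^8≡42
13 = 8 + 4 + 1, so σ^13 ≡ 42·112·14 ≡ 21 (mod 133)
σ^13 mod 133 = 21, but h = 66.

fails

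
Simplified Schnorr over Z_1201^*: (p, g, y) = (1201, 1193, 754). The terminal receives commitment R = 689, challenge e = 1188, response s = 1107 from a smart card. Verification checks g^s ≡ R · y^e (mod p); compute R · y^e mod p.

754^2 = 568516 ≡ 443
754^4 ≡ 443^2 = 196249 ≡ 486
754^8 ≡ 486^2 = 236196 ≡ 800
754^16 ≡ 800^2 = 640000 ≡ 1068
754^32 ≡ 1068^2 = 1140624 ≡ 875
754^64 ≡ 875^2 = 765625 ≡ 588
754^128 ≡ 588^2 = 345744 ≡ 1057
754^256 ≡ 1057^2 = 1117249 ≡ 319
754^512 ≡ 319^2 = 101761 ≡ 877
754^1024 ≡ 877^2 = 769129 ≡ 489
1188 = 1024 + 128 + 32 + 4, so 754^1188 ≡ 489·1057·875·486 ≡ 493 (mod 1201)
R · y^e ≡ 689·493 = 339677 ≡ 995 (mod 1201)

995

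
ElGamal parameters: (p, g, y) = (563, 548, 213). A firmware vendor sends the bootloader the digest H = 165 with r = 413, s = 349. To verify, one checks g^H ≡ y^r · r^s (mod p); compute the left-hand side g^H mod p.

548^2 = 300304 ≡ 225
548^4 ≡ 225^2 = 50625 ≡ 518
548^8 ≡ 518^2 = 268324 ≡ 336
548^16 ≡ 336^2 = 112896 ≡ 296
548^32 ≡ 296^2 = 87616 ≡ 351
548^64 ≡ 351^2 = 123201 ≡ 467
548^128 ≡ 467^2 = 218089 ≡ 208
165 = 128 + 32 + 4 + 1, so 548^165 ≡ 208·351·518·548 ≡ 447 (mod 563)

447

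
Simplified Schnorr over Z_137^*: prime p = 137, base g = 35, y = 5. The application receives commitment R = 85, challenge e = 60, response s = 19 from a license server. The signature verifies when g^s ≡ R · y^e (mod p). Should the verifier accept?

g^s mod p:
35^2 = 1225 ≡ 129
35^4 ≡ 129^2 = 16641 ≡ 64
35^8 ≡ 64^2 = 4096 ≡ 123
35^16 ≡ 123^2 = 15129 ≡ 59
19 = 16 + 2 + 1, so 35^19 ≡ 59·129·35 ≡ 57 (mod 137)
R · y^e mod p:
5^2 = 25
5^4 ≡ 25^2 = 625 ≡ 77
5^8 ≡ 77^2 = 5929 ≡ 38
5^16 ≡ 38^2 = 1444 ≡ 74
5^32 ≡ 74^2 = 5476 ≡ 133
60 = 32 + 16 + 8 + 4, so 5^60 ≡ 133·74·38·77 ≡ 18 (mod 137)
85·18 = 1530 ≡ 23 (mod 137)
57 ≠ 23; the check fails.

reject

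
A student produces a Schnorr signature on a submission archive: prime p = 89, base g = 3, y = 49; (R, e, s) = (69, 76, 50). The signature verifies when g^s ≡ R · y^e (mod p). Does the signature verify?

g^s mod p:
3^2 = 9
3^4 ≡ 9^2 = 81
3^8 ≡ 81^2 = 6561 ≡ 64
3^16 ≡ 64^2 = 4096 ≡ 2
3^32 ≡ 2^2 = 4
50 = 32 + 16 + 2, so 3^50 ≡ 4·2·9 ≡ 72 (mod 89)
R · y^e mod p:
49^2 = 2401 ≡ 87
49^4 ≡ 87^2 = 7569 ≡ 4
49^8 ≡ 4^2 = 16
49^16 ≡ 16^2 = 256 ≡ 78
49^32 ≡ 78^2 = 6084 ≡ 32
49^64 ≡ 32^2 = 1024 ≡ 45
76 = 64 + 8 + 4, so 49^76 ≡ 45·16·4 ≡ 32 (mod 89)
69·32 = 2208 ≡ 72 (mod 89)
72 ≡ 72 (mod 89); signature holds.

verifies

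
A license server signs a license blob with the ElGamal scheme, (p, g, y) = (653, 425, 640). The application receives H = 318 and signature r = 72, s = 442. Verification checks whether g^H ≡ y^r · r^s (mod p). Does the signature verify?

verifies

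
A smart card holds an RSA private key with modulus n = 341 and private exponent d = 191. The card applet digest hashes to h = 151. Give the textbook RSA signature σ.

h^191 mod 341 = 151

151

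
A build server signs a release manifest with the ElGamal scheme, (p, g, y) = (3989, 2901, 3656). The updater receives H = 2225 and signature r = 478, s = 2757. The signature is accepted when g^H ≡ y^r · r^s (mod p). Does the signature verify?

Left side g^H mod p:
Squares mod 3989: 2901^1≡2901, 2901^2≡3000, 2901^4≡816, 2901^8≡3682, 2901^16≡2502, 2901^32≡1263, 2901^64≡3558, 2901^128≡2267, 2901^256≡1457, 2901^512≡701, 2901^1024≡754, 2901^2048≡2078
2225 = 2048 + 128 + 32 + 16 + 1, so 2901^2225 ≡ 2078·2267·1263·2502·2901 ≡ 3937 (mod 3989)
Right side y^r · r^s mod p:
Squares mod 3989: 3656^1≡3656, 3656^2≡3186, 3656^4≡2580, 3656^8≡2748, 3656^16≡327, 3656^32≡3215, 3656^64≡726, 3656^128≡528, 3656^256≡3543
478 = 256 + 128 + 64 + 16 + 8 + 4 + 2, so 3656^478 ≡ 3543·528·726·327·2748·2580·3186 ≡ 2325 (mod 3989)
Squares mod 3989: 478^1≡478, 478^2≡1111, 478^4≡1720, 478^8≡2551, 478^16≡1542, 478^32≡320, 478^64≡2675, 478^128≡3348, 478^256≡14, 478^512≡196, 478^1024≡2515, 478^2048≡2660
2757 = 2048 + 512 + 128 + 64 + 4 + 1, so 478^2757 ≡ 2660·196·3348·2675·1720·478 ≡ 3402 (mod 3989)
2325·3402 = 7909650 ≡ 3452 (mod 3989)
3937 ≠ 3452, so verification fails.

does not verify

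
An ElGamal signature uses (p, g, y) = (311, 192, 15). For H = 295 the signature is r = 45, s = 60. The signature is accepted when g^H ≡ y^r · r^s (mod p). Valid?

yes

Left side g^H mod p:
Squares mod 311: 192^1≡192, 192^2≡166, 192^4≡188, 192^8≡201, 192^16≡282, 192^32≡219, 192^64≡67, 192^128≡135, 192^256≡187
295 = 256 + 32 + 4 + 2 + 1, so 192^295 ≡ 187·219·188·166·192 ≡ 47 (mod 311)
Right side y^r · r^s mod p:
Squares mod 311: 15^1≡15, 15^2≡225, 15^4≡243, 15^8≡270, 15^16≡126, 15^32≡15
45 = 32 + 8 + 4 + 1, so 15^45 ≡ 15·270·243·15 ≡ 13 (mod 311)
Squares mod 311: 45^1≡45, 45^2≡159, 45^4≡90, 45^8≡14, 45^16≡196, 45^32≡163
60 = 32 + 16 + 8 + 4, so 45^60 ≡ 163·196·14·90 ≡ 195 (mod 311)
13·195 = 2535 ≡ 47 (mod 311)
47 ≡ 47 (mod 311), so the signature is genuine.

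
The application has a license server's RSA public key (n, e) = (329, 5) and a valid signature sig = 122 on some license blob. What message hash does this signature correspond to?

sig^2 ≡ 122^2 = 14884 ≡ 79
sig^4 ≡ 79^2 = 6241 ≡ 319
5 = 4 + 1, so sig^5 ≡ 319·122 ≡ 96 (mod 329)

96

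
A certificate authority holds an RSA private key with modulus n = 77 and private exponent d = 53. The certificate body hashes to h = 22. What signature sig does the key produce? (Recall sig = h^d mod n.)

h^53 mod 77 = 22

22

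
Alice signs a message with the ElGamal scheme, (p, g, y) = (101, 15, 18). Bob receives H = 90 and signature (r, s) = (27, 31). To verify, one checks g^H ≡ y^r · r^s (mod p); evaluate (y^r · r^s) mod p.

6

18^27 mod 101 = 93
27^31 mod 101 = 75
y^r · r^s ≡ 93·75 = 6975 ≡ 6 (mod 101)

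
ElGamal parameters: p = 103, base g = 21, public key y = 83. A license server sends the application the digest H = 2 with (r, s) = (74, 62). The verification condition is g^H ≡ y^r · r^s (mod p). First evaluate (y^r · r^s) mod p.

29

83^2 = 6889 ≡ 91
83^4 ≡ 91^2 = 8281 ≡ 41
83^8 ≡ 41^2 = 1681 ≡ 33
83^16 ≡ 33^2 = 1089 ≡ 59
83^32 ≡ 59^2 = 3481 ≡ 82
83^64 ≡ 82^2 = 6724 ≡ 29
74 = 64 + 8 + 2, so 83^74 ≡ 29·33·91 ≡ 52 (mod 103)
74^2 = 5476 ≡ 17
74^4 ≡ 17^2 = 289 ≡ 83
74^8 ≡ 83^2 = 6889 ≡ 91
74^16 ≡ 91^2 = 8281 ≡ 41
74^32 ≡ 41^2 = 1681 ≡ 33
62 = 32 + 16 + 8 + 4 + 2, so 74^62 ≡ 33·41·91·83·17 ≡ 58 (mod 103)
y^r · r^s ≡ 52·58 = 3016 ≡ 29 (mod 103)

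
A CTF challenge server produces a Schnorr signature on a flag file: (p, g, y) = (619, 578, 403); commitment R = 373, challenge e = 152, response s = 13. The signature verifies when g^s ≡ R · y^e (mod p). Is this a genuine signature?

g^s mod p:
578^13 mod 619 = 519
R · y^e mod p:
403^152 mod 619 = 221
373·221 = 82433 ≡ 106 (mod 619)
519 ≠ 106; the check fails.

forged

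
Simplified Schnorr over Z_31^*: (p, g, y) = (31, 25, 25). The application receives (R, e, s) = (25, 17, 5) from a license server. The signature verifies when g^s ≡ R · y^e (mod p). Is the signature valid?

g^s mod p:
Squares mod 31: 25^1≡25, 25^2≡5, 25^4≡25
5 = 4 + 1, so 25^5 ≡ 25·25 ≡ 5 (mod 31)
R · y^e mod p:
Squares mod 31: 25^1≡25, 25^2≡5, 25^4≡25, 25^8≡5, 25^16≡25
17 = 16 + 1, so 25^17 ≡ 25·25 ≡ 5 (mod 31)
25·5 = 125 ≡ 1 (mod 31)
5 ≠ 1; the check fails.

invalid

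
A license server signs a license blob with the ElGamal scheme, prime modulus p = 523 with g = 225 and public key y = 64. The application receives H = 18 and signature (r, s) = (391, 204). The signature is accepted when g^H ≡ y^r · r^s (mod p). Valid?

Left side g^H mod p:
225^2 = 50625 ≡ 417
225^4 ≡ 417^2 = 173889 ≡ 253
225^8 ≡ 253^2 = 64009 ≡ 203
225^16 ≡ 203^2 = 41209 ≡ 415
18 = 16 + 2, so 225^18 ≡ 415·417 ≡ 465 (mod 523)
Right side y^r · r^s mod p:
64^2 = 4096 ≡ 435
64^4 ≡ 435^2 = 189225 ≡ 422
64^8 ≡ 422^2 = 178084 ≡ 264
64^16 ≡ 264^2 = 69696 ≡ 137
64^32 ≡ 137^2 = 18769 ≡ 464
64^64 ≡ 464^2 = 215296 ≡ 343
64^128 ≡ 343^2 = 117649 ≡ 497
64^256 ≡ 497^2 = 247009 ≡ 153
391 = 256 + 128 + 4 + 2 + 1, so 64^391 ≡ 153·497·422·435·64 ≡ 196 (mod 523)
391^2 = 152881 ≡ 165
391^4 ≡ 165^2 = 27225 ≡ 29
391^8 ≡ 29^2 = 841 ≡ 318
391^16 ≡ 318^2 = 101124 ≡ 185
391^32 ≡ 185^2 = 34225 ≡ 230
391^64 ≡ 230^2 = 52900 ≡ 77
391^128 ≡ 77^2 = 5929 ≡ 176
204 = 128 + 64 + 8 + 4, so 391^204 ≡ 176·77·318·29 ≡ 464 (mod 523)
196·464 = 90944 ≡ 465 (mod 523)
465 ≡ 465 (mod 523), so the signature is genuine.

yes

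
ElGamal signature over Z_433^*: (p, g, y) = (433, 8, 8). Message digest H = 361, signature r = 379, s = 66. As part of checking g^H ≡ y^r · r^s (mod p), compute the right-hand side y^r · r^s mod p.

8^379 mod 433 = 300
379^66 mod 433 = 179
y^r · r^s ≡ 300·179 = 53700 ≡ 8 (mod 433)

8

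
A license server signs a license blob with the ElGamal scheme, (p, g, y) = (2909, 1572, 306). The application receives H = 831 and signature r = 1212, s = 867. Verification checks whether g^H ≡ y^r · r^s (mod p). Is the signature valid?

valid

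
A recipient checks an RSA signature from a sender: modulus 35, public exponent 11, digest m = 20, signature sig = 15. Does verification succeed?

fails

Squares mod 35: sig^1≡15, sig^2≡15, sig^4≡15, sig^8≡15
11 = 8 + 2 + 1, so sig^11 ≡ 15·15·15 ≡ 15 (mod 35)
sig^11 mod 35 = 15, but m = 20.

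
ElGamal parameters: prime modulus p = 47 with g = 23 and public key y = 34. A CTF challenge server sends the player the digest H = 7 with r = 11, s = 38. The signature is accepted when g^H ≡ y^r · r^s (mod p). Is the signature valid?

invalid

Left side g^H mod p:
23^2 = 529 ≡ 12
23^4 ≡ 12^2 = 144 ≡ 3
7 = 4 + 2 + 1, so 23^7 ≡ 3·12·23 ≡ 29 (mod 47)
Right side y^r · r^s mod p:
34^2 = 1156 ≡ 28
34^4 ≡ 28^2 = 784 ≡ 32
34^8 ≡ 32^2 = 1024 ≡ 37
11 = 8 + 2 + 1, so 34^11 ≡ 37·28·34 ≡ 21 (mod 47)
11^2 = 121 ≡ 27
11^4 ≡ 27^2 = 729 ≡ 24
11^8 ≡ 24^2 = 576 ≡ 12
11^16 ≡ 12^2 = 144 ≡ 3
11^32 ≡ 3^2 = 9
38 = 32 + 4 + 2, so 11^38 ≡ 9·24·27 ≡ 4 (mod 47)
21·4 = 84 ≡ 37 (mod 47)
29 ≠ 37, so verification fails.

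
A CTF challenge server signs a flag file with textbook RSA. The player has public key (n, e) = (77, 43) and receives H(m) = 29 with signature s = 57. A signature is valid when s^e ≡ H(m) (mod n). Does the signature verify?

s^43 mod 77 = 8
The recovered value 8 does not match the digest 29.

does not verify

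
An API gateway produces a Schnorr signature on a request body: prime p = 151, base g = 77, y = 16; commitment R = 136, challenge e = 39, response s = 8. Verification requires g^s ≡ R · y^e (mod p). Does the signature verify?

verifies

g^s mod p:
77^2 = 5929 ≡ 40
77^4 ≡ 40^2 = 1600 ≡ 90
77^8 ≡ 90^2 = 8100 ≡ 97
R · y^e mod p:
16^2 = 256 ≡ 105
16^4 ≡ 105^2 = 11025 ≡ 2
16^8 ≡ 2^2 = 4
16^16 ≡ 4^2 = 16
16^32 ≡ 16^2 = 256 ≡ 105
39 = 32 + 4 + 2 + 1, so 16^39 ≡ 105·2·105·16 ≡ 64 (mod 151)
136·64 = 8704 ≡ 97 (mod 151)
97 ≡ 97 (mod 151); signature holds.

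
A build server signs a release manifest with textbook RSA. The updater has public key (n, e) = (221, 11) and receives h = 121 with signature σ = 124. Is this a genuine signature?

σ^2 ≡ 124^2 = 15376 ≡ 127
σ^4 ≡ 127^2 = 16129 ≡ 217
σ^8 ≡ 217^2 = 47089 ≡ 16
11 = 8 + 2 + 1, so σ^11 ≡ 16·127·124 ≡ 28 (mod 221)
The recovered value 28 does not match the digest 121.

forged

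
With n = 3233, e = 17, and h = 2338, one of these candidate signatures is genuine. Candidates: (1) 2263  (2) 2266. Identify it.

2

Candidate 1: 2263^2 = 5121169 ≡ 97; 2263^4 ≡ 97^2 = 9409 ≡ 2943; 2263^8 ≡ 2943^2 = 8661249 ≡ 42; 2263^16 ≡ 42^2 = 1764; 17 = 16 + 1, so 2263^17 ≡ 1764·2263 ≡ 2410 (mod 3233)
Candidate 2: 2266^2 = 5134756 ≡ 752; 2266^4 ≡ 752^2 = 565504 ≡ 2962; 2266^8 ≡ 2962^2 = 8773444 ≡ 2315; 2266^16 ≡ 2315^2 = 5359225 ≡ 2144; 17 = 16 + 1, so 2266^17 ≡ 2144·2266 ≡ 2338 (mod 3233)
  → matches h = 2338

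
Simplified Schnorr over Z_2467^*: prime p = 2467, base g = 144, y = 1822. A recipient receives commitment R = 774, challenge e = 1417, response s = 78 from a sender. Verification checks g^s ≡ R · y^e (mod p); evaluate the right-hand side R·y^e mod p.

2164

1822^2 = 3319684 ≡ 1569
1822^4 ≡ 1569^2 = 2461761 ≡ 2162
1822^8 ≡ 2162^2 = 4674244 ≡ 1746
1822^16 ≡ 1746^2 = 3048516 ≡ 1771
1822^32 ≡ 1771^2 = 3136441 ≡ 884
1822^64 ≡ 884^2 = 781456 ≡ 1884
1822^128 ≡ 1884^2 = 3549456 ≡ 1910
1822^256 ≡ 1910^2 = 3648100 ≡ 1874
1822^512 ≡ 1874^2 = 3511876 ≡ 1335
1822^1024 ≡ 1335^2 = 1782225 ≡ 1051
1417 = 1024 + 256 + 128 + 8 + 1, so 1822^1417 ≡ 1051·1874·1910·1746·1822 ≡ 908 (mod 2467)
R · y^e ≡ 774·908 = 702792 ≡ 2164 (mod 2467)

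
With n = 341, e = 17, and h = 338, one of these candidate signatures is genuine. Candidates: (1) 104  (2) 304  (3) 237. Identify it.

Candidate 1: Squares mod 341: 104^1≡104, 104^2≡245, 104^4≡9, 104^8≡81, 104^16≡82; 17 = 16 + 1, so 104^17 ≡ 82·104 ≡ 3 (mod 341)
Candidate 2: Squares mod 341: 304^1≡304, 304^2≡5, 304^4≡25, 304^8≡284, 304^16≡180; 17 = 16 + 1, so 304^17 ≡ 180·304 ≡ 160 (mod 341)
Candidate 3: Squares mod 341: 237^1≡237, 237^2≡245, 237^4≡9, 237^8≡81, 237^16≡82; 17 = 16 + 1, so 237^17 ≡ 82·237 ≡ 338 (mod 341)
  → matches h = 338

3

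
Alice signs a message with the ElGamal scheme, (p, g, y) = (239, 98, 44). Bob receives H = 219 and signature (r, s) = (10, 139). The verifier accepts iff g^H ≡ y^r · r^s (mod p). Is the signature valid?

invalid

Left side g^H mod p:
98^2 = 9604 ≡ 44
98^4 ≡ 44^2 = 1936 ≡ 24
98^8 ≡ 24^2 = 576 ≡ 98
98^16 ≡ 98^2 = 9604 ≡ 44
98^32 ≡ 44^2 = 1936 ≡ 24
98^64 ≡ 24^2 = 576 ≡ 98
98^128 ≡ 98^2 = 9604 ≡ 44
219 = 128 + 64 + 16 + 8 + 2 + 1, so 98^219 ≡ 44·98·44·98·44·98 ≡ 44 (mod 239)
Right side y^r · r^s mod p:
44^2 = 1936 ≡ 24
44^4 ≡ 24^2 = 576 ≡ 98
44^8 ≡ 98^2 = 9604 ≡ 44
10 = 8 + 2, so 44^10 ≡ 44·24 ≡ 100 (mod 239)
10^2 = 100
10^4 ≡ 100^2 = 10000 ≡ 201
10^8 ≡ 201^2 = 40401 ≡ 10
10^16 ≡ 10^2 = 100
10^32 ≡ 100^2 = 10000 ≡ 201
10^64 ≡ 201^2 = 40401 ≡ 10
10^128 ≡ 10^2 = 100
139 = 128 + 8 + 2 + 1, so 10^139 ≡ 100·10·100·10 ≡ 24 (mod 239)
100·24 = 2400 ≡ 10 (mod 239)
44 ≠ 10, so verification fails.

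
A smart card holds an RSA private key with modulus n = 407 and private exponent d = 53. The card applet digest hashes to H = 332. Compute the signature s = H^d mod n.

184

H^2 ≡ 332^2 = 110224 ≡ 334
H^4 ≡ 334^2 = 111556 ≡ 38
H^8 ≡ 38^2 = 1444 ≡ 223
H^16 ≡ 223^2 = 49729 ≡ 75
H^32 ≡ 75^2 = 5625 ≡ 334
53 = 32 + 16 + 4 + 1, so H^53 ≡ 334·75·38·332 ≡ 184 (mod 407)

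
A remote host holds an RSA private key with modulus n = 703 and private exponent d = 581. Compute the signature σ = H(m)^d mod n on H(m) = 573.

(H(m))^2 ≡ 573^2 = 328329 ≡ 28
(H(m))^4 ≡ 28^2 = 784 ≡ 81
(H(m))^8 ≡ 81^2 = 6561 ≡ 234
(H(m))^16 ≡ 234^2 = 54756 ≡ 625
(H(m))^32 ≡ 625^2 = 390625 ≡ 460
(H(m))^64 ≡ 460^2 = 211600 ≡ 700
(H(m))^128 ≡ 700^2 = 490000 ≡ 9
(H(m))^256 ≡ 9^2 = 81
(H(m))^512 ≡ 81^2 = 6561 ≡ 234
581 = 512 + 64 + 4 + 1, so (H(m))^581 ≡ 234·700·81·573 ≡ 15 (mod 703)

15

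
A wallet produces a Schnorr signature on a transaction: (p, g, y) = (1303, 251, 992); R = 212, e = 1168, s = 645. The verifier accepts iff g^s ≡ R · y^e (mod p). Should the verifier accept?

g^s mod p:
Squares mod 1303: 251^1≡251, 251^2≡457, 251^4≡369, 251^8≡649, 251^16≡332, 251^32≡772, 251^64≡513, 251^128≡1266, 251^256≡66, 251^512≡447
645 = 512 + 128 + 4 + 1, so 251^645 ≡ 447·1266·369·251 ≡ 704 (mod 1303)
R · y^e mod p:
Squares mod 1303: 992^1≡992, 992^2≡299, 992^4≡797, 992^8≡648, 992^16≡338, 992^32≡883, 992^64≡495, 992^128≡61, 992^256≡1115, 992^512≡163, 992^1024≡509
1168 = 1024 + 128 + 16, so 992^1168 ≡ 509·61·338 ≡ 200 (mod 1303)
212·200 = 42400 ≡ 704 (mod 1303)
704 ≡ 704 (mod 1303); signature holds.

accept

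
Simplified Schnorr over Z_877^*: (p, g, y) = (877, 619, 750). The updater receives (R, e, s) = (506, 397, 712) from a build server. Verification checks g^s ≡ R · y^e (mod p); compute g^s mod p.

Squares mod 877: 619^1≡619, 619^2≡789, 619^4≡728, 619^8≡276, 619^16≡754, 619^32≡220, 619^64≡165, 619^128≡38, 619^256≡567, 619^512≡507
712 = 512 + 128 + 64 + 8, so 619^712 ≡ 507·38·165·276 ≡ 38 (mod 877)

38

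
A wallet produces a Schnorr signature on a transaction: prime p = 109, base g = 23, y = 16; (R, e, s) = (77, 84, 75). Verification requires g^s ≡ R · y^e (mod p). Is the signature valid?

invalid

g^s mod p:
23^2 = 529 ≡ 93
23^4 ≡ 93^2 = 8649 ≡ 38
23^8 ≡ 38^2 = 1444 ≡ 27
23^16 ≡ 27^2 = 729 ≡ 75
23^32 ≡ 75^2 = 5625 ≡ 66
23^64 ≡ 66^2 = 4356 ≡ 105
75 = 64 + 8 + 2 + 1, so 23^75 ≡ 105·27·93·23 ≡ 68 (mod 109)
R · y^e mod p:
16^2 = 256 ≡ 38
16^4 ≡ 38^2 = 1444 ≡ 27
16^8 ≡ 27^2 = 729 ≡ 75
16^16 ≡ 75^2 = 5625 ≡ 66
16^32 ≡ 66^2 = 4356 ≡ 105
16^64 ≡ 105^2 = 11025 ≡ 16
84 = 64 + 16 + 4, so 16^84 ≡ 16·66·27 ≡ 63 (mod 109)
77·63 = 4851 ≡ 55 (mod 109)
68 ≠ 55; the check fails.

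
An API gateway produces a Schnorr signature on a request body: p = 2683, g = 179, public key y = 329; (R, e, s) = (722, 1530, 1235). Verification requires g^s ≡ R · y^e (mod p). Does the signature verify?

g^s mod p:
179^2 = 32041 ≡ 2528
179^4 ≡ 2528^2 = 6390784 ≡ 2561
179^8 ≡ 2561^2 = 6558721 ≡ 1469
179^16 ≡ 1469^2 = 2157961 ≡ 829
179^32 ≡ 829^2 = 687241 ≡ 393
179^64 ≡ 393^2 = 154449 ≡ 1518
179^128 ≡ 1518^2 = 2304324 ≡ 2310
179^256 ≡ 2310^2 = 5336100 ≡ 2296
179^512 ≡ 2296^2 = 5271616 ≡ 2204
179^1024 ≡ 2204^2 = 4857616 ≡ 1386
1235 = 1024 + 128 + 64 + 16 + 2 + 1, so 179^1235 ≡ 1386·2310·1518·829·2528·179 ≡ 2459 (mod 2683)
R · y^e mod p:
329^2 = 108241 ≡ 921
329^4 ≡ 921^2 = 848241 ≡ 413
329^8 ≡ 413^2 = 170569 ≡ 1540
329^16 ≡ 1540^2 = 2371600 ≡ 2511
329^32 ≡ 2511^2 = 6305121 ≡ 71
329^64 ≡ 71^2 = 5041 ≡ 2358
329^128 ≡ 2358^2 = 5560164 ≡ 988
329^256 ≡ 988^2 = 976144 ≡ 2215
329^512 ≡ 2215^2 = 4906225 ≡ 1701
329^1024 ≡ 1701^2 = 2893401 ≡ 1127
1530 = 1024 + 256 + 128 + 64 + 32 + 16 + 8 + 2, so 329^1530 ≡ 1127·2215·988·2358·71·2511·1540·921 ≡ 1731 (mod 2683)
722·1731 = 1249782 ≡ 2187 (mod 2683)
2459 ≠ 2187; the check fails.

does not verify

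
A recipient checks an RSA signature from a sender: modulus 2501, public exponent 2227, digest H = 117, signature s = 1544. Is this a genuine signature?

Squares mod 2501: s^1≡1544, s^2≡483, s^4≡696, s^8≡1723, s^16≡42, s^32≡1764, s^64≡452, s^128≡1723, s^256≡42, s^512≡1764, s^1024≡452, s^2048≡1723
2227 = 2048 + 128 + 32 + 16 + 2 + 1, so s^2227 ≡ 1723·1723·1764·42·483·1544 ≡ 126 (mod 2501)
126 ≠ 117, so verification fails.

forged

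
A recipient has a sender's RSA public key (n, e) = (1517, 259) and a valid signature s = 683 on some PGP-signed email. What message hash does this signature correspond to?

126

Squares mod 1517: s^1≡683, s^2≡770, s^4≡1270, s^8≡329, s^16≡534, s^32≡1477, s^64≡83, s^128≡821, s^256≡493
259 = 256 + 2 + 1, so s^259 ≡ 493·770·683 ≡ 126 (mod 1517)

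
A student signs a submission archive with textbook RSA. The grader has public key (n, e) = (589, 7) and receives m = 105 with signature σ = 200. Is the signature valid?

σ^2 ≡ 200^2 = 40000 ≡ 537
σ^4 ≡ 537^2 = 288369 ≡ 348
7 = 4 + 2 + 1, so σ^7 ≡ 348·537·200 ≡ 205 (mod 589)
σ^7 mod 589 = 205, but m = 105.

invalid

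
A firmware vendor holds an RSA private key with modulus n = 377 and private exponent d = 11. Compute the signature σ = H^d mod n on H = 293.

15

Squares mod 377: H^1≡293, H^2≡270, H^4≡139, H^8≡94
11 = 8 + 2 + 1, so H^11 ≡ 94·270·293 ≡ 15 (mod 377)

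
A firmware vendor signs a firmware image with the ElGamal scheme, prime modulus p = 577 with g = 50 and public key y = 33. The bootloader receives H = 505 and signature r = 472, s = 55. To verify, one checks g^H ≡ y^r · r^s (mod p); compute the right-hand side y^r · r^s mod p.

531

33^472 mod 577 = 24
472^55 mod 577 = 527
y^r · r^s ≡ 24·527 = 12648 ≡ 531 (mod 577)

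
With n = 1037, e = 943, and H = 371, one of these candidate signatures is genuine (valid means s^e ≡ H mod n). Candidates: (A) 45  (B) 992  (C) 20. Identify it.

A

Candidate A: Squares mod 1037: 45^1≡45, 45^2≡988, 45^4≡327, 45^8≡118, 45^16≡443, 45^32≡256, 45^64≡205, 45^128≡545, 45^256≡443, 45^512≡256; 943 = 512 + 256 + 128 + 32 + 8 + 4 + 2 + 1, so 45^943 ≡ 256·443·545·256·118·327·988·45 ≡ 371 (mod 1037)
  → matches H = 371
Candidate B: Squares mod 1037: 992^1≡992, 992^2≡988, 992^4≡327, 992^8≡118, 992^16≡443, 992^32≡256, 992^64≡205, 992^128≡545, 992^256≡443, 992^512≡256; 943 = 512 + 256 + 128 + 32 + 8 + 4 + 2 + 1, so 992^943 ≡ 256·443·545·256·118·327·988·992 ≡ 666 (mod 1037)
Candidate C: Squares mod 1037: 20^1≡20, 20^2≡400, 20^4≡302, 20^8≡985, 20^16≡630, 20^32≡766, 20^64≡851, 20^128≡375, 20^256≡630, 20^512≡766; 943 = 512 + 256 + 128 + 32 + 8 + 4 + 2 + 1, so 20^943 ≡ 766·630·375·766·985·302·400·20 ≡ 924 (mod 1037)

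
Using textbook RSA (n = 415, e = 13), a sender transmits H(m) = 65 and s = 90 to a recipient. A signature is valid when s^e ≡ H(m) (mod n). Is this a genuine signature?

genuine

s^13 mod 415 = 65
65 = H(m), so the signature checks out.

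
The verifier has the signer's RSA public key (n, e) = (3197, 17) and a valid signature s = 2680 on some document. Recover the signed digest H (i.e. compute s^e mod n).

s^2 ≡ 2680^2 = 7182400 ≡ 1938
s^4 ≡ 1938^2 = 3755844 ≡ 2566
s^8 ≡ 2566^2 = 6584356 ≡ 1733
s^16 ≡ 1733^2 = 3003289 ≡ 1306
17 = 16 + 1, so s^17 ≡ 1306·2680 ≡ 2562 (mod 3197)

2562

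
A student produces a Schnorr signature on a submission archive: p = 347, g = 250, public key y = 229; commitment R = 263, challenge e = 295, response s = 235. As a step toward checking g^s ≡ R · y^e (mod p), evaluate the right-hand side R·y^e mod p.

292

229^2 = 52441 ≡ 44
229^4 ≡ 44^2 = 1936 ≡ 201
229^8 ≡ 201^2 = 40401 ≡ 149
229^16 ≡ 149^2 = 22201 ≡ 340
229^32 ≡ 340^2 = 115600 ≡ 49
229^64 ≡ 49^2 = 2401 ≡ 319
229^128 ≡ 319^2 = 101761 ≡ 90
229^256 ≡ 90^2 = 8100 ≡ 119
295 = 256 + 32 + 4 + 2 + 1, so 229^295 ≡ 119·49·201·44·229 ≡ 327 (mod 347)
R · y^e ≡ 263·327 = 86001 ≡ 292 (mod 347)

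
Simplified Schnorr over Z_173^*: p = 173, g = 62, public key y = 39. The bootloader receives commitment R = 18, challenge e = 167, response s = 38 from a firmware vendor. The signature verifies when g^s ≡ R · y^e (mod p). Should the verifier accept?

accept

g^s mod p:
62^2 = 3844 ≡ 38
62^4 ≡ 38^2 = 1444 ≡ 60
62^8 ≡ 60^2 = 3600 ≡ 140
62^16 ≡ 140^2 = 19600 ≡ 51
62^32 ≡ 51^2 = 2601 ≡ 6
38 = 32 + 4 + 2, so 62^38 ≡ 6·60·38 ≡ 13 (mod 173)
R · y^e mod p:
39^2 = 1521 ≡ 137
39^4 ≡ 137^2 = 18769 ≡ 85
39^8 ≡ 85^2 = 7225 ≡ 132
39^16 ≡ 132^2 = 17424 ≡ 124
39^32 ≡ 124^2 = 15376 ≡ 152
39^64 ≡ 152^2 = 23104 ≡ 95
39^128 ≡ 95^2 = 9025 ≡ 29
167 = 128 + 32 + 4 + 2 + 1, so 39^167 ≡ 29·152·85·137·39 ≡ 68 (mod 173)
18·68 = 1224 ≡ 13 (mod 173)
13 ≡ 13 (mod 173); signature holds.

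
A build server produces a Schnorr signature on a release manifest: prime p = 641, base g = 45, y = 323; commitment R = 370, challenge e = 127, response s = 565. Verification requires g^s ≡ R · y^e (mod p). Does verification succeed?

g^s mod p:
45^2 = 2025 ≡ 102
45^4 ≡ 102^2 = 10404 ≡ 148
45^8 ≡ 148^2 = 21904 ≡ 110
45^16 ≡ 110^2 = 12100 ≡ 562
45^32 ≡ 562^2 = 315844 ≡ 472
45^64 ≡ 472^2 = 222784 ≡ 357
45^128 ≡ 357^2 = 127449 ≡ 531
45^256 ≡ 531^2 = 281961 ≡ 562
45^512 ≡ 562^2 = 315844 ≡ 472
565 = 512 + 32 + 16 + 4 + 1, so 45^565 ≡ 472·472·562·148·45 ≡ 250 (mod 641)
R · y^e mod p:
323^2 = 104329 ≡ 487
323^4 ≡ 487^2 = 237169 ≡ 640
323^8 ≡ 640^2 = 409600 ≡ 1
323^16 ≡ 1^2 = 1
323^32 ≡ 1^2 = 1
323^64 ≡ 1^2 = 1
127 = 64 + 32 + 16 + 8 + 4 + 2 + 1, so 323^127 ≡ 1·1·1·1·640·487·323 ≡ 385 (mod 641)
370·385 = 142450 ≡ 148 (mod 641)
250 ≠ 148; the check fails.

fails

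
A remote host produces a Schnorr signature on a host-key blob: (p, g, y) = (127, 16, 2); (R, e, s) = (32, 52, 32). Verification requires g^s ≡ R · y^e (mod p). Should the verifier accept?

g^s mod p:
Squares mod 127: 16^1≡16, 16^2≡2, 16^4≡4, 16^8≡16, 16^16≡2, 16^32≡4
16^32 ≡ 4 (mod 127)
R · y^e mod p:
Squares mod 127: 2^1≡2, 2^2≡4, 2^4≡16, 2^8≡2, 2^16≡4, 2^32≡16
52 = 32 + 16 + 4, so 2^52 ≡ 16·4·16 ≡ 8 (mod 127)
32·8 = 256 ≡ 2 (mod 127)
4 ≠ 2; the check fails.

reject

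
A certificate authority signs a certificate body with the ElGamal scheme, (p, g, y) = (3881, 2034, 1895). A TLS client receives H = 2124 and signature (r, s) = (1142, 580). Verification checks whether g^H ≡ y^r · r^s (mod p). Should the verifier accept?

Left side g^H mod p:
Squares mod 3881: 2034^1≡2034, 2034^2≡10, 2034^4≡100, 2034^8≡2238, 2034^16≡2154, 2034^32≡1921, 2034^64≡3291, 2034^128≡2691, 2034^256≡3416, 2034^512≡2770, 2034^1024≡163, 2034^2048≡3283
2124 = 2048 + 64 + 8 + 4, so 2034^2124 ≡ 3283·3291·2238·100 ≡ 1521 (mod 3881)
Right side y^r · r^s mod p:
Squares mod 3881: 1895^1≡1895, 1895^2≡1100, 1895^4≡3009, 1895^8≡3589, 1895^16≡3763, 1895^32≡2281, 1895^64≡2421, 1895^128≡931, 1895^256≡1298, 1895^512≡450, 1895^1024≡688
1142 = 1024 + 64 + 32 + 16 + 4 + 2, so 1895^1142 ≡ 688·2421·2281·3763·3009·1100 ≡ 3549 (mod 3881)
Squares mod 3881: 1142^1≡1142, 1142^2≡148, 1142^4≡2499, 1142^8≡472, 1142^16≡1567, 1142^32≡2697, 1142^64≡815, 1142^128≡574, 1142^256≡3472, 1142^512≡398
580 = 512 + 64 + 4, so 1142^580 ≡ 398·815·2499 ≡ 3327 (mod 3881)
3549·3327 = 11807523 ≡ 1521 (mod 3881)
1521 ≡ 1521 (mod 3881), so the signature is genuine.

accept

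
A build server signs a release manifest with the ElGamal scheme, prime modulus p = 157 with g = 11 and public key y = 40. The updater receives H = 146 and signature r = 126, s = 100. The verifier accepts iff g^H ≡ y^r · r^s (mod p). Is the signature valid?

Left side g^H mod p:
11^2 = 121
11^4 ≡ 121^2 = 14641 ≡ 40
11^8 ≡ 40^2 = 1600 ≡ 30
11^16 ≡ 30^2 = 900 ≡ 115
11^32 ≡ 115^2 = 13225 ≡ 37
11^64 ≡ 37^2 = 1369 ≡ 113
11^128 ≡ 113^2 = 12769 ≡ 52
146 = 128 + 16 + 2, so 11^146 ≡ 52·115·121 ≡ 124 (mod 157)
Right side y^r · r^s mod p:
40^2 = 1600 ≡ 30
40^4 ≡ 30^2 = 900 ≡ 115
40^8 ≡ 115^2 = 13225 ≡ 37
40^16 ≡ 37^2 = 1369 ≡ 113
40^32 ≡ 113^2 = 12769 ≡ 52
40^64 ≡ 52^2 = 2704 ≡ 35
126 = 64 + 32 + 16 + 8 + 4 + 2, so 40^126 ≡ 35·52·113·37·115·30 ≡ 67 (mod 157)
126^2 = 15876 ≡ 19
126^4 ≡ 19^2 = 361 ≡ 47
126^8 ≡ 47^2 = 2209 ≡ 11
126^16 ≡ 11^2 = 121
126^32 ≡ 121^2 = 14641 ≡ 40
126^64 ≡ 40^2 = 1600 ≡ 30
100 = 64 + 32 + 4, so 126^100 ≡ 30·40·47 ≡ 37 (mod 157)
67·37 = 2479 ≡ 124 (mod 157)
124 ≡ 124 (mod 157), so the signature is genuine.

valid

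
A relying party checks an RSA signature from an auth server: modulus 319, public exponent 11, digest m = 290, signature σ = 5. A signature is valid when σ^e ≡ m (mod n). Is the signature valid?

invalid

σ^2 ≡ 5^2 = 25
σ^4 ≡ 25^2 = 625 ≡ 306
σ^8 ≡ 306^2 = 93636 ≡ 169
11 = 8 + 2 + 1, so σ^11 ≡ 169·25·5 ≡ 71 (mod 319)
71 ≠ 290, so verification fails.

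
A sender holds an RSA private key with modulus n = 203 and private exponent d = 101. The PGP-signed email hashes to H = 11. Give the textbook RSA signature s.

177

H^2 ≡ 11^2 = 121
H^4 ≡ 121^2 = 14641 ≡ 25
H^8 ≡ 25^2 = 625 ≡ 16
H^16 ≡ 16^2 = 256 ≡ 53
H^32 ≡ 53^2 = 2809 ≡ 170
H^64 ≡ 170^2 = 28900 ≡ 74
101 = 64 + 32 + 4 + 1, so H^101 ≡ 74·170·25·11 ≡ 177 (mod 203)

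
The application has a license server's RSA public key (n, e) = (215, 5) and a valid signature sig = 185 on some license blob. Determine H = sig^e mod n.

160

Squares mod 215: sig^1≡185, sig^2≡40, sig^4≡95
5 = 4 + 1, so sig^5 ≡ 95·185 ≡ 160 (mod 215)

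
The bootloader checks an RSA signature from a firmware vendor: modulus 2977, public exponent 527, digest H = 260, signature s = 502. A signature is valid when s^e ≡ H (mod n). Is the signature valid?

invalid

s^2 ≡ 502^2 = 252004 ≡ 1936
s^4 ≡ 1936^2 = 3748096 ≡ 53
s^8 ≡ 53^2 = 2809
s^16 ≡ 2809^2 = 7890481 ≡ 1431
s^32 ≡ 1431^2 = 2047761 ≡ 2562
s^64 ≡ 2562^2 = 6563844 ≡ 2536
s^128 ≡ 2536^2 = 6431296 ≡ 976
s^256 ≡ 976^2 = 952576 ≡ 2913
s^512 ≡ 2913^2 = 8485569 ≡ 1119
527 = 512 + 8 + 4 + 2 + 1, so s^527 ≡ 1119·2809·53·1936·502 ≡ 2579 (mod 2977)
The recovered value 2579 does not match the digest 260.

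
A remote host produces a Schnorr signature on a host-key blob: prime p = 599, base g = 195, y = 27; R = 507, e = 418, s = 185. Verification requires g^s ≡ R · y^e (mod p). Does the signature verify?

g^s mod p:
195^2 = 38025 ≡ 288
195^4 ≡ 288^2 = 82944 ≡ 282
195^8 ≡ 282^2 = 79524 ≡ 456
195^16 ≡ 456^2 = 207936 ≡ 83
195^32 ≡ 83^2 = 6889 ≡ 300
195^64 ≡ 300^2 = 90000 ≡ 150
195^128 ≡ 150^2 = 22500 ≡ 337
185 = 128 + 32 + 16 + 8 + 1, so 195^185 ≡ 337·300·83·456·195 ≡ 171 (mod 599)
R · y^e mod p:
27^2 = 729 ≡ 130
27^4 ≡ 130^2 = 16900 ≡ 128
27^8 ≡ 128^2 = 16384 ≡ 211
27^16 ≡ 211^2 = 44521 ≡ 195
27^32 ≡ 195^2 = 38025 ≡ 288
27^64 ≡ 288^2 = 82944 ≡ 282
27^128 ≡ 282^2 = 79524 ≡ 456
27^256 ≡ 456^2 = 207936 ≡ 83
418 = 256 + 128 + 32 + 2, so 27^418 ≡ 83·456·288·130 ≡ 577 (mod 599)
507·577 = 292539 ≡ 227 (mod 599)
171 ≠ 227; the check fails.

does not verify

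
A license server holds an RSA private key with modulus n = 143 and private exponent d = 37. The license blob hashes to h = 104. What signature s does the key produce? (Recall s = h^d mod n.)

91

h^2 ≡ 104^2 = 10816 ≡ 91
h^4 ≡ 91^2 = 8281 ≡ 130
h^8 ≡ 130^2 = 16900 ≡ 26
h^16 ≡ 26^2 = 676 ≡ 104
h^32 ≡ 104^2 = 10816 ≡ 91
37 = 32 + 4 + 1, so h^37 ≡ 91·130·104 ≡ 91 (mod 143)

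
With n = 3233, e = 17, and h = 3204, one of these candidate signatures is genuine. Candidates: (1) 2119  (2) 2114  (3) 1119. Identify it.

Candidate 1: 2119^17 mod 3233 = 476
Candidate 2: 2114^17 mod 3233 = 3204
  → matches h = 3204
Candidate 3: 1119^17 mod 3233 = 29

2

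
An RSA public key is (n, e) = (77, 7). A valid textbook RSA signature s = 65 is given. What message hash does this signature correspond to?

s^2 ≡ 65^2 = 4225 ≡ 67
s^4 ≡ 67^2 = 4489 ≡ 23
7 = 4 + 2 + 1, so s^7 ≡ 23·67·65 ≡ 65 (mod 77)

65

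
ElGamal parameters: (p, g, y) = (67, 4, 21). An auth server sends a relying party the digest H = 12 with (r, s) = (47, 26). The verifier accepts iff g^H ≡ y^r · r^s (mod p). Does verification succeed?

fails

Left side g^H mod p:
4^2 = 16
4^4 ≡ 16^2 = 256 ≡ 55
4^8 ≡ 55^2 = 3025 ≡ 10
12 = 8 + 4, so 4^12 ≡ 10·55 ≡ 14 (mod 67)
Right side y^r · r^s mod p:
21^2 = 441 ≡ 39
21^4 ≡ 39^2 = 1521 ≡ 47
21^8 ≡ 47^2 = 2209 ≡ 65
21^16 ≡ 65^2 = 4225 ≡ 4
21^32 ≡ 4^2 = 16
47 = 32 + 8 + 4 + 2 + 1, so 21^47 ≡ 16·65·47·39·21 ≡ 19 (mod 67)
47^2 = 2209 ≡ 65
47^4 ≡ 65^2 = 4225 ≡ 4
47^8 ≡ 4^2 = 16
47^16 ≡ 16^2 = 256 ≡ 55
26 = 16 + 8 + 2, so 47^26 ≡ 55·16·65 ≡ 49 (mod 67)
19·49 = 931 ≡ 60 (mod 67)
14 ≠ 60, so verification fails.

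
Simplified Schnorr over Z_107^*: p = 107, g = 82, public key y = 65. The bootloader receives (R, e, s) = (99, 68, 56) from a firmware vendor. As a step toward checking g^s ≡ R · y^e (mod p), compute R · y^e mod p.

3

65^2 = 4225 ≡ 52
65^4 ≡ 52^2 = 2704 ≡ 29
65^8 ≡ 29^2 = 841 ≡ 92
65^16 ≡ 92^2 = 8464 ≡ 11
65^32 ≡ 11^2 = 121 ≡ 14
65^64 ≡ 14^2 = 196 ≡ 89
68 = 64 + 4, so 65^68 ≡ 89·29 ≡ 13 (mod 107)
R · y^e ≡ 99·13 = 1287 ≡ 3 (mod 107)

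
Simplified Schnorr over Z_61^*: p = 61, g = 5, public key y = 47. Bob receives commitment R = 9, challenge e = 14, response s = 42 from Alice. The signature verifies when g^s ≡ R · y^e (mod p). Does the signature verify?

does not verify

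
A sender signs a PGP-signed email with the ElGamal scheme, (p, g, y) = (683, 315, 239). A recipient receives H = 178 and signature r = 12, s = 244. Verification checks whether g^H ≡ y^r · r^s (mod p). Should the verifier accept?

Left side g^H mod p:
315^2 = 99225 ≡ 190
315^4 ≡ 190^2 = 36100 ≡ 584
315^8 ≡ 584^2 = 341056 ≡ 239
315^16 ≡ 239^2 = 57121 ≡ 432
315^32 ≡ 432^2 = 186624 ≡ 165
315^64 ≡ 165^2 = 27225 ≡ 588
315^128 ≡ 588^2 = 345744 ≡ 146
178 = 128 + 32 + 16 + 2, so 315^178 ≡ 146·165·432·190 ≡ 344 (mod 683)
Right side y^r · r^s mod p:
239^2 = 57121 ≡ 432
239^4 ≡ 432^2 = 186624 ≡ 165
239^8 ≡ 165^2 = 27225 ≡ 588
12 = 8 + 4, so 239^12 ≡ 588·165 ≡ 34 (mod 683)
12^2 = 144
12^4 ≡ 144^2 = 20736 ≡ 246
12^8 ≡ 246^2 = 60516 ≡ 412
12^16 ≡ 412^2 = 169744 ≡ 360
12^32 ≡ 360^2 = 129600 ≡ 513
12^64 ≡ 513^2 = 263169 ≡ 214
12^128 ≡ 214^2 = 45796 ≡ 35
244 = 128 + 64 + 32 + 16 + 4, so 12^244 ≡ 35·214·513·360·246 ≡ 211 (mod 683)
34·211 = 7174 ≡ 344 (mod 683)
344 ≡ 344 (mod 683), so the signature is genuine.

accept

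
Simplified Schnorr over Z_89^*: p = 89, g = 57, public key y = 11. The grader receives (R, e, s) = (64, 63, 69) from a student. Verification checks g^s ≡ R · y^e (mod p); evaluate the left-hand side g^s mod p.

73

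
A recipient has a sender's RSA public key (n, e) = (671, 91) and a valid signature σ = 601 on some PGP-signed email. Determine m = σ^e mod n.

601

σ^2 ≡ 601^2 = 361201 ≡ 203
σ^4 ≡ 203^2 = 41209 ≡ 278
σ^8 ≡ 278^2 = 77284 ≡ 119
σ^16 ≡ 119^2 = 14161 ≡ 70
σ^32 ≡ 70^2 = 4900 ≡ 203
σ^64 ≡ 203^2 = 41209 ≡ 278
91 = 64 + 16 + 8 + 2 + 1, so σ^91 ≡ 278·70·119·203·601 ≡ 601 (mod 671)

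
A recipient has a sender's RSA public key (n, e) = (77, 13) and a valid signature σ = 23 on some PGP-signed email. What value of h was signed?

23

σ^2 ≡ 23^2 = 529 ≡ 67
σ^4 ≡ 67^2 = 4489 ≡ 23
σ^8 ≡ 23^2 = 529 ≡ 67
13 = 8 + 4 + 1, so σ^13 ≡ 67·23·23 ≡ 23 (mod 77)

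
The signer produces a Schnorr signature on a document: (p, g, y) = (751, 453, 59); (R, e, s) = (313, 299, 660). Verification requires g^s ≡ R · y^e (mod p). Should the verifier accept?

g^s mod p:
453^660 mod 751 = 171
R · y^e mod p:
59^299 mod 751 = 694
313·694 = 217222 ≡ 183 (mod 751)
171 ≠ 183; the check fails.

reject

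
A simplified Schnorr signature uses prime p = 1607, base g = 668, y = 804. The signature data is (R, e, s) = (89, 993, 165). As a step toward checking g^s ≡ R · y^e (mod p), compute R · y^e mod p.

958

804^2 = 646416 ≡ 402
804^4 ≡ 402^2 = 161604 ≡ 904
804^8 ≡ 904^2 = 817216 ≡ 860
804^16 ≡ 860^2 = 739600 ≡ 380
804^32 ≡ 380^2 = 144400 ≡ 1377
804^64 ≡ 1377^2 = 1896129 ≡ 1476
804^128 ≡ 1476^2 = 2178576 ≡ 1091
804^256 ≡ 1091^2 = 1190281 ≡ 1101
804^512 ≡ 1101^2 = 1212201 ≡ 523
993 = 512 + 256 + 128 + 64 + 32 + 1, so 804^993 ≡ 523·1101·1091·1476·1377·804 ≡ 408 (mod 1607)
R · y^e ≡ 89·408 = 36312 ≡ 958 (mod 1607)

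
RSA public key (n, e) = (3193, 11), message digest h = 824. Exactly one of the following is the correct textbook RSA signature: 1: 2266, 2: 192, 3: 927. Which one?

Candidate 1: Squares mod 3193: 2266^1≡2266, 2266^2≡412, 2266^4≡515, 2266^8≡206; 11 = 8 + 2 + 1, so 2266^11 ≡ 206·412·2266 ≡ 2369 (mod 3193)
Candidate 2: Squares mod 3193: 192^1≡192, 192^2≡1741, 192^4≡924, 192^8≡1245; 11 = 8 + 2 + 1, so 192^11 ≡ 1245·1741·192 ≡ 2599 (mod 3193)
Candidate 3: Squares mod 3193: 927^1≡927, 927^2≡412, 927^4≡515, 927^8≡206; 11 = 8 + 2 + 1, so 927^11 ≡ 206·412·927 ≡ 824 (mod 3193)
  → matches h = 824

3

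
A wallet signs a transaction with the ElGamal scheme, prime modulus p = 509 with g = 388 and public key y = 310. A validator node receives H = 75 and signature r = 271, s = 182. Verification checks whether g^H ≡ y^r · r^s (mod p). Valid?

yes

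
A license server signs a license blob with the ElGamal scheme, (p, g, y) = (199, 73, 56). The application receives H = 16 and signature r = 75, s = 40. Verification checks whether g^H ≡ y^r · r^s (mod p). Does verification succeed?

Left side g^H mod p:
73^2 = 5329 ≡ 155
73^4 ≡ 155^2 = 24025 ≡ 145
73^8 ≡ 145^2 = 21025 ≡ 130
73^16 ≡ 130^2 = 16900 ≡ 184
Right side y^r · r^s mod p:
56^2 = 3136 ≡ 151
56^4 ≡ 151^2 = 22801 ≡ 115
56^8 ≡ 115^2 = 13225 ≡ 91
56^16 ≡ 91^2 = 8281 ≡ 122
56^32 ≡ 122^2 = 14884 ≡ 158
56^64 ≡ 158^2 = 24964 ≡ 89
75 = 64 + 8 + 2 + 1, so 56^75 ≡ 89·91·151·56 ≡ 90 (mod 199)
75^2 = 5625 ≡ 53
75^4 ≡ 53^2 = 2809 ≡ 23
75^8 ≡ 23^2 = 529 ≡ 131
75^16 ≡ 131^2 = 17161 ≡ 47
75^32 ≡ 47^2 = 2209 ≡ 20
40 = 32 + 8, so 75^40 ≡ 20·131 ≡ 33 (mod 199)
90·33 = 2970 ≡ 184 (mod 199)
184 ≡ 184 (mod 199), so the signature is genuine.

passes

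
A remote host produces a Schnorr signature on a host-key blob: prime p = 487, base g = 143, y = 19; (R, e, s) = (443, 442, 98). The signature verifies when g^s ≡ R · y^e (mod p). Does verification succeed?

g^s mod p:
Squares mod 487: 143^1≡143, 143^2≡482, 143^4≡25, 143^8≡138, 143^16≡51, 143^32≡166, 143^64≡284
98 = 64 + 32 + 2, so 143^98 ≡ 284·166·482 ≡ 475 (mod 487)
R · y^e mod p:
Squares mod 487: 19^1≡19, 19^2≡361, 19^4≡292, 19^8≡39, 19^16≡60, 19^32≡191, 19^64≡443, 19^128≡475, 19^256≡144
442 = 256 + 128 + 32 + 16 + 8 + 2, so 19^442 ≡ 144·475·191·60·39·361 ≡ 443 (mod 487)
443·443 = 196249 ≡ 475 (mod 487)
475 ≡ 475 (mod 487); signature holds.

passes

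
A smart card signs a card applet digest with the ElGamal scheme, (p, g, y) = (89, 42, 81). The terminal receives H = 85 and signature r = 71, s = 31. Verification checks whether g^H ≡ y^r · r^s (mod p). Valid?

Left side g^H mod p:
42^2 = 1764 ≡ 73
42^4 ≡ 73^2 = 5329 ≡ 78
42^8 ≡ 78^2 = 6084 ≡ 32
42^16 ≡ 32^2 = 1024 ≡ 45
42^32 ≡ 45^2 = 2025 ≡ 67
42^64 ≡ 67^2 = 4489 ≡ 39
85 = 64 + 16 + 4 + 1, so 42^85 ≡ 39·45·78·42 ≡ 69 (mod 89)
Right side y^r · r^s mod p:
81^2 = 6561 ≡ 64
81^4 ≡ 64^2 = 4096 ≡ 2
81^8 ≡ 2^2 = 4
81^16 ≡ 4^2 = 16
81^32 ≡ 16^2 = 256 ≡ 78
81^64 ≡ 78^2 = 6084 ≡ 32
71 = 64 + 4 + 2 + 1, so 81^71 ≡ 32·2·64·81 ≡ 73 (mod 89)
71^2 = 5041 ≡ 57
71^4 ≡ 57^2 = 3249 ≡ 45
71^8 ≡ 45^2 = 2025 ≡ 67
71^16 ≡ 67^2 = 4489 ≡ 39
31 = 16 + 8 + 4 + 2 + 1, so 71^31 ≡ 39·67·45·57·71 ≡ 49 (mod 89)
73·49 = 3577 ≡ 17 (mod 89)
69 ≠ 17, so verification fails.

no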